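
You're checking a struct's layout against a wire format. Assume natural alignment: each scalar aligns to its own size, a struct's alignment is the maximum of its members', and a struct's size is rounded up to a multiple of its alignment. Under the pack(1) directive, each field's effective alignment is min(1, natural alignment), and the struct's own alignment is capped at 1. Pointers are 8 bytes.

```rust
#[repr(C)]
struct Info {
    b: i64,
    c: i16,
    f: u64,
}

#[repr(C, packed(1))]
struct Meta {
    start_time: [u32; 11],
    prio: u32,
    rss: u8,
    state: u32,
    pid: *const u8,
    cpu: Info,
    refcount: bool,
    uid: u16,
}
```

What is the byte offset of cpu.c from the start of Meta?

69

Info: b at 0 (size 8, align 8) → ends 8; c at 8 (size 2, align 2) → ends 10; pad 6 to align 8 for f; f at 16 (size 8, align 8) → ends 24; total 24 bytes, alignment 8
start_time at 0 (size 44, align 1) → ends 44
prio at 44 (size 4, align 1) → ends 48
rss at 48 (size 1, align 1) → ends 49
state at 49 (size 4, align 1) → ends 53
pid at 53 (size 8, align 1) → ends 61
cpu at 61 (size 24, align 1) → ends 85
within Info: c at 8
61 + 8 = 69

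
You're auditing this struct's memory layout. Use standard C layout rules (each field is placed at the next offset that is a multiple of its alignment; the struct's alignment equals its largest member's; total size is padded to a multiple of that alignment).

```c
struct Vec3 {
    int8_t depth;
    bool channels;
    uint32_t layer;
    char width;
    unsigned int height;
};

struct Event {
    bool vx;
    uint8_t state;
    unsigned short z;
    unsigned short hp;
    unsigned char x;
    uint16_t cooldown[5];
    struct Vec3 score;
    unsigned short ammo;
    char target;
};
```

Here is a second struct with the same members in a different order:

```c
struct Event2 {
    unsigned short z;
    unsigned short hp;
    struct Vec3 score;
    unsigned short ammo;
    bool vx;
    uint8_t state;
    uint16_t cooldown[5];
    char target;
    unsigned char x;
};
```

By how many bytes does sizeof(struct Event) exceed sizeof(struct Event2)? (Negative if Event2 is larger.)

Vec3: depth at 0 (size 1, align 1) → ends 1; channels at 1 (size 1, align 1) → ends 2; pad 2 to align 4 for layer; layer at 4 (size 4, align 4) → ends 8; width at 8 (size 1, align 1) → ends 9; pad 3 to align 4 for height; height at 12 (size 4, align 4) → ends 16; total 16 bytes, alignment 4
vx at 0 (size 1, align 1) → ends 1
state at 1 (size 1, align 1) → ends 2
z at 2 (size 2, align 2) → ends 4
hp at 4 (size 2, align 2) → ends 6
x at 6 (size 1, align 1) → ends 7
pad 1 to align 2 for cooldown
cooldown at 8 (size 10, align 2) → ends 18
pad 2 to align 4 for score
score at 20 (size 16, align 4) → ends 36
ammo at 36 (size 2, align 2) → ends 38
target at 38 (size 1, align 1) → ends 39
tail pad 1 to reach multiple of 4
total 40 bytes, alignment 4
— Event2 —
z at 0 (size 2, align 2) → ends 2
hp at 2 (size 2, align 2) → ends 4
score at 4 (size 16, align 4) → ends 20
ammo at 20 (size 2, align 2) → ends 22
vx at 22 (size 1, align 1) → ends 23
state at 23 (size 1, align 1) → ends 24
cooldown at 24 (size 10, align 2) → ends 34
target at 34 (size 1, align 1) → ends 35
x at 35 (size 1, align 1) → ends 36
total 36 bytes, alignment 4
40 − 36 = 4

4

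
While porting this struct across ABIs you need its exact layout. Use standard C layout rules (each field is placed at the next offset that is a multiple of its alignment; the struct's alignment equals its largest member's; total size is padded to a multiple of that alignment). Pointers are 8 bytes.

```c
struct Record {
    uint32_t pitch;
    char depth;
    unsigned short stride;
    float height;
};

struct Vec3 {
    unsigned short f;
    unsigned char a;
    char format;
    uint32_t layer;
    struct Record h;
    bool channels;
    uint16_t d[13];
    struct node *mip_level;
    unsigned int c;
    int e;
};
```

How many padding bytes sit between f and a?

Record: 0..4  pitch  (4B, 4-aligned); 4..5  depth  (1B, 1-aligned); 5..6  -- padding (1B); 6..8  stride  (2B, 2-aligned); 8..12  height  (4B, 4-aligned); sizeof = 12, alignof = 4
0..2  f  (2B, 2-aligned)
2..3  a  (1B, 1-aligned)

0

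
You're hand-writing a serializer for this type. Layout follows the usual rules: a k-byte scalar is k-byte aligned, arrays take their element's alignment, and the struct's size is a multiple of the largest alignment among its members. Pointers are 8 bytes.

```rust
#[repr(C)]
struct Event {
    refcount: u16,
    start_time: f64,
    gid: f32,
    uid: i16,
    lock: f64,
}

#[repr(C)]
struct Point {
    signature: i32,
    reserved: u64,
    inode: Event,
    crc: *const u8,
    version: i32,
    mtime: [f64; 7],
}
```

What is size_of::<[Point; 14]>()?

Event: @0: refcount [2B, align 2] → 2; +6 pad (align 8); @8: start_time [8B, align 8] → 16; @16: gid [4B, align 4] → 20; @20: uid [2B, align 2] → 22; +2 pad (align 8); @24: lock [8B, align 8] → 32; size 32, align 8
@0: signature [4B, align 4] → 4
+4 pad (align 8)
@8: reserved [8B, align 8] → 16
@16: inode [32B, align 8] → 48
@48: crc [8B, align 8] → 56
@56: version [4B, align 4] → 60
+4 pad (align 8)
@64: mtime [56B, align 8] → 120
size 120, align 8
array of 14: 14 × 120 = 1680

1680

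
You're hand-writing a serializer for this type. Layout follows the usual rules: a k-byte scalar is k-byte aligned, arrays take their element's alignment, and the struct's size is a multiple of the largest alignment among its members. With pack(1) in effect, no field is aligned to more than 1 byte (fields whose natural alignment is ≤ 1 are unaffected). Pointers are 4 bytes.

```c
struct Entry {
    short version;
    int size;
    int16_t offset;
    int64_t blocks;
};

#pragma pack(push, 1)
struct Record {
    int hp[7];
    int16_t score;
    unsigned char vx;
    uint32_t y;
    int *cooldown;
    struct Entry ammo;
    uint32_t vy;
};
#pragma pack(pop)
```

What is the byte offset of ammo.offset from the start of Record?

Entry: version at 0 (size 2, align 2) → ends 2; pad 2 to align 4 for size; size at 4 (size 4, align 4) → ends 8; offset at 8 (size 2, align 2) → ends 10; pad 6 to align 8 for blocks; blocks at 16 (size 8, align 8) → ends 24; total 24 bytes, alignment 8
hp at 0 (size 28, align 1) → ends 28
score at 28 (size 2, align 1) → ends 30
vx at 30 (size 1, align 1) → ends 31
y at 31 (size 4, align 1) → ends 35
cooldown at 35 (size 4, align 1) → ends 39
ammo at 39 (size 24, align 1) → ends 63
within Entry: offset at 8
39 + 8 = 47

47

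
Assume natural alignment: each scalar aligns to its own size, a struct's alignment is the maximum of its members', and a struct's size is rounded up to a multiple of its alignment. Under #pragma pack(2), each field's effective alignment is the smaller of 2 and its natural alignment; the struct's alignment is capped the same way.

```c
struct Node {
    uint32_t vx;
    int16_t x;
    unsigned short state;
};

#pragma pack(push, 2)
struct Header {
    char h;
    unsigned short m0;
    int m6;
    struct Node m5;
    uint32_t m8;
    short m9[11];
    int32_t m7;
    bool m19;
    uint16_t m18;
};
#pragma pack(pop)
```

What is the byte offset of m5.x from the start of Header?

12

Node: @0: vx [4B, align 4] → 4; @4: x [2B, align 2] → 6; @6: state [2B, align 2] → 8; size 8, align 4
@0: h [1B, align 1] → 1
+1 pad (align 2)
@2: m0 [2B, align 2] → 4
@4: m6 [4B, align 2] → 8
@8: m5 [8B, align 2] → 16
within Node: x at 4
8 + 4 = 12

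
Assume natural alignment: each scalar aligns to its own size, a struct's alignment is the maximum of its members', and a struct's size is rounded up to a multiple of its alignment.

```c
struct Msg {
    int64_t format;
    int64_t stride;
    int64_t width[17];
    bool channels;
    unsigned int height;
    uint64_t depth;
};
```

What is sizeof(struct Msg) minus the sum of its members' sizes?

format at 0 (size 8, align 8) → ends 8
stride at 8 (size 8, align 8) → ends 16
width at 16 (size 136, align 8) → ends 152
channels at 152 (size 1, align 1) → ends 153
pad 3 to align 4 for height
height at 156 (size 4, align 4) → ends 160
depth at 160 (size 8, align 8) → ends 168
total 168 bytes, alignment 8
data bytes 165, size 168 → padding 3

3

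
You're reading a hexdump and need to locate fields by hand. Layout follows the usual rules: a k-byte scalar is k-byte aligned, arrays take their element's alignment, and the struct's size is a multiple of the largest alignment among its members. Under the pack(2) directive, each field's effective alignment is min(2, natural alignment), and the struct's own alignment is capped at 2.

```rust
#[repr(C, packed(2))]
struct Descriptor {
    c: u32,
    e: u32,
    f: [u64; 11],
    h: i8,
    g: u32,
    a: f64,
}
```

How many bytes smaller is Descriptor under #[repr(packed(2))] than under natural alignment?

natural layout:
  c at 0 (size 4, align 4) → ends 4
  e at 4 (size 4, align 4) → ends 8
  f at 8 (size 88, align 8) → ends 96
  h at 96 (size 1, align 1) → ends 97
  pad 3 to align 4 for g
  g at 100 (size 4, align 4) → ends 104
  a at 104 (size 8, align 8) → ends 112
  total 112 bytes, alignment 8
packed(2) layout:
  c at 0 (size 4, align 2) → ends 4
  e at 4 (size 4, align 2) → ends 8
  f at 8 (size 88, align 2) → ends 96
  h at 96 (size 1, align 1) → ends 97
  pad 1 to align 2 for g
  g at 98 (size 4, align 2) → ends 102
  a at 102 (size 8, align 2) → ends 110
  total 110 bytes, alignment 2
112 − 110 = 2

2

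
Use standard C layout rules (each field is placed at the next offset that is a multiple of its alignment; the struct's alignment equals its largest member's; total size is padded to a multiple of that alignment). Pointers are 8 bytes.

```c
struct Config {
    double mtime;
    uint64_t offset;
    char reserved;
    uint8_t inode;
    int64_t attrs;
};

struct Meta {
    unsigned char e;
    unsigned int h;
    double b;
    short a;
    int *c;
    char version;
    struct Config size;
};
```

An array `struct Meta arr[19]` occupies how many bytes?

Config: @0: mtime [8B, align 8] → 8; @8: offset [8B, align 8] → 16; @16: reserved [1B, align 1] → 17; @17: inode [1B, align 1] → 18; +6 pad (align 8); @24: attrs [8B, align 8] → 32; size 32, align 8
@0: e [1B, align 1] → 1
+3 pad (align 4)
@4: h [4B, align 4] → 8
@8: b [8B, align 8] → 16
@16: a [2B, align 2] → 18
+6 pad (align 8)
@24: c [8B, align 8] → 32
@32: version [1B, align 1] → 33
+7 pad (align 8)
@40: size [32B, align 8] → 72
size 72, align 8
array of 19: 19 × 72 = 1368

1368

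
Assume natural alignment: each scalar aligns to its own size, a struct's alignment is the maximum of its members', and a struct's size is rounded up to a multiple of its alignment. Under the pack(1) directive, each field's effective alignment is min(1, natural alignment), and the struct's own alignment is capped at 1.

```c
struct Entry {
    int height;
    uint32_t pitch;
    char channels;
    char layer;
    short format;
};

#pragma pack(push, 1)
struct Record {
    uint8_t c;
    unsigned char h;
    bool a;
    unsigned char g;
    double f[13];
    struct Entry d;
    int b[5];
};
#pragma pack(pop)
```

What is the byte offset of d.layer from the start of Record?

Entry: height at 0 (size 4, align 4) → ends 4; pitch at 4 (size 4, align 4) → ends 8; channels at 8 (size 1, align 1) → ends 9; layer at 9 (size 1, align 1) → ends 10; format at 10 (size 2, align 2) → ends 12; total 12 bytes, alignment 4
c at 0 (size 1, align 1) → ends 1
h at 1 (size 1, align 1) → ends 2
a at 2 (size 1, align 1) → ends 3
g at 3 (size 1, align 1) → ends 4
f at 4 (size 104, align 1) → ends 108
d at 108 (size 12, align 1) → ends 120
within Entry: layer at 9
108 + 9 = 117

117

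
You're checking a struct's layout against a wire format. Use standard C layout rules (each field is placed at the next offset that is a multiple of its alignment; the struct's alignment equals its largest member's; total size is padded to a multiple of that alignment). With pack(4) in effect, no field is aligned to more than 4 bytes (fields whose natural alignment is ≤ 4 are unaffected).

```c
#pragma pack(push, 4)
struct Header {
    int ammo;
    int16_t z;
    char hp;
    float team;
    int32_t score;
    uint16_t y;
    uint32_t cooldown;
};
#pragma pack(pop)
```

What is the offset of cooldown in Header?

20

@0: ammo [4B, align 4] → 4
@4: z [2B, align 2] → 6
@6: hp [1B, align 1] → 7
+1 pad (align 4)
@8: team [4B, align 4] → 12
@12: score [4B, align 4] → 16
@16: y [2B, align 2] → 18
+2 pad (align 4)
@20: cooldown [4B, align 4] → 24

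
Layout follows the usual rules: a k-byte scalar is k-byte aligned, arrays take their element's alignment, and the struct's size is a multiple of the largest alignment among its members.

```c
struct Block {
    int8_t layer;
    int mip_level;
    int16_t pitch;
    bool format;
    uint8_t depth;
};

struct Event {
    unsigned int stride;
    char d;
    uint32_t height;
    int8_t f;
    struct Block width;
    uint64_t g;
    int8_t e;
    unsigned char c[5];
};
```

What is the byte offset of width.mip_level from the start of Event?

20

Block: @0: layer [1B, align 1] → 1; +3 pad (align 4); @4: mip_level [4B, align 4] → 8; @8: pitch [2B, align 2] → 10; @10: format [1B, align 1] → 11; @11: depth [1B, align 1] → 12; size 12, align 4
@0: stride [4B, align 4] → 4
@4: d [1B, align 1] → 5
+3 pad (align 4)
@8: height [4B, align 4] → 12
@12: f [1B, align 1] → 13
+3 pad (align 4)
@16: width [12B, align 4] → 28
within Block: mip_level at 4
16 + 4 = 20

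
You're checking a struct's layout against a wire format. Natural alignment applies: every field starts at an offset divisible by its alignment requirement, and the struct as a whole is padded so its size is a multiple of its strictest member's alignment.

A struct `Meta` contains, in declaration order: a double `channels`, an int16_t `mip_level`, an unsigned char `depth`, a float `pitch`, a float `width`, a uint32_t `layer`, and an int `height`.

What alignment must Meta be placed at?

member alignments: channels=8, mip_level=2, depth=1, pitch=4, width=4, layer=4, height=4
max = 8

8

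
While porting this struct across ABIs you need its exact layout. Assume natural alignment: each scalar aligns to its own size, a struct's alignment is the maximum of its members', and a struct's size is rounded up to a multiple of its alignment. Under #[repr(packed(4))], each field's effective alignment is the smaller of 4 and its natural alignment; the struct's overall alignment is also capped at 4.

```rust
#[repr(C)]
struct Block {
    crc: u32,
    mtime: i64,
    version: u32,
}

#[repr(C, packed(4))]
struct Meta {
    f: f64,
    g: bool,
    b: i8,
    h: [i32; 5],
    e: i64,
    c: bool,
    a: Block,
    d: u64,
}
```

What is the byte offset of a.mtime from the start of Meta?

52

Block: 0..4  crc  (4B, 4-aligned); 4..8  -- padding (4B); 8..16  mtime  (8B, 8-aligned); 16..20  version  (4B, 4-aligned); 20..24  -- tail padding (4B); sizeof = 24, alignof = 8
0..8  f  (8B, 4-aligned)
8..9  g  (1B, 1-aligned)
9..10  b  (1B, 1-aligned)
10..12  -- padding (2B)
12..32  h  (20B, 4-aligned)
32..40  e  (8B, 4-aligned)
40..41  c  (1B, 1-aligned)
41..44  -- padding (3B)
44..68  a  (24B, 4-aligned)
within Block: mtime at 8
44 + 8 = 52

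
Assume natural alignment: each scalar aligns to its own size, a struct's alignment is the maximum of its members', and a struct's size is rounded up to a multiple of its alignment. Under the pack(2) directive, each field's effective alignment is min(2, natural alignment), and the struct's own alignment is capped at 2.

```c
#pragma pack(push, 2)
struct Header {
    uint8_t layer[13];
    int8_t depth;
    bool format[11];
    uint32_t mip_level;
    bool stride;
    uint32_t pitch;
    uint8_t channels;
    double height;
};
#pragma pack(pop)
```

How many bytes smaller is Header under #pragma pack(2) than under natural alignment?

10

natural layout:
  layer at 0 (size 13, align 1) → ends 13
  depth at 13 (size 1, align 1) → ends 14
  format at 14 (size 11, align 1) → ends 25
  pad 3 to align 4 for mip_level
  mip_level at 28 (size 4, align 4) → ends 32
  stride at 32 (size 1, align 1) → ends 33
  pad 3 to align 4 for pitch
  pitch at 36 (size 4, align 4) → ends 40
  channels at 40 (size 1, align 1) → ends 41
  pad 7 to align 8 for height
  height at 48 (size 8, align 8) → ends 56
  total 56 bytes, alignment 8
packed(2) layout:
  layer at 0 (size 13, align 1) → ends 13
  depth at 13 (size 1, align 1) → ends 14
  format at 14 (size 11, align 1) → ends 25
  pad 1 to align 2 for mip_level
  mip_level at 26 (size 4, align 2) → ends 30
  stride at 30 (size 1, align 1) → ends 31
  pad 1 to align 2 for pitch
  pitch at 32 (size 4, align 2) → ends 36
  channels at 36 (size 1, align 1) → ends 37
  pad 1 to align 2 for height
  height at 38 (size 8, align 2) → ends 46
  total 46 bytes, alignment 2
56 − 46 = 10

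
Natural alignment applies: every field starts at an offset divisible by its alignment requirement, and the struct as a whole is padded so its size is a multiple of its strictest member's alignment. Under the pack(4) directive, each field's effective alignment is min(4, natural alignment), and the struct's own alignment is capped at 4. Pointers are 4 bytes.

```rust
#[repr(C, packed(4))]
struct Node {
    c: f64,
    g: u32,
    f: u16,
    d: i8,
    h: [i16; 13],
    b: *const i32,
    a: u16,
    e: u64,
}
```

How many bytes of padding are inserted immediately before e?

0..8  c  (8B, 4-aligned)
8..12  g  (4B, 4-aligned)
12..14  f  (2B, 2-aligned)
14..15  d  (1B, 1-aligned)
15..16  -- padding (1B)
16..42  h  (26B, 2-aligned)
42..44  -- padding (2B)
44..48  b  (4B, 4-aligned)
48..50  a  (2B, 2-aligned)
50..52  -- padding (2B)
52..60  e  (8B, 4-aligned)

2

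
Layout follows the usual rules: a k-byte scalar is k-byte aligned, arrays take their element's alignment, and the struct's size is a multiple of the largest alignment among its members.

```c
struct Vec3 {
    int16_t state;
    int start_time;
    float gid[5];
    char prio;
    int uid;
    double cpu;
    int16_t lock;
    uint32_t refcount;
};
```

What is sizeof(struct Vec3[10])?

560

0..2  state  (2B, 2-aligned)
2..4  -- padding (2B)
4..8  start_time  (4B, 4-aligned)
8..28  gid  (20B, 4-aligned)
28..29  prio  (1B, 1-aligned)
29..32  -- padding (3B)
32..36  uid  (4B, 4-aligned)
36..40  -- padding (4B)
40..48  cpu  (8B, 8-aligned)
48..50  lock  (2B, 2-aligned)
50..52  -- padding (2B)
52..56  refcount  (4B, 4-aligned)
sizeof = 56, alignof = 8
array of 10: 10 × 56 = 560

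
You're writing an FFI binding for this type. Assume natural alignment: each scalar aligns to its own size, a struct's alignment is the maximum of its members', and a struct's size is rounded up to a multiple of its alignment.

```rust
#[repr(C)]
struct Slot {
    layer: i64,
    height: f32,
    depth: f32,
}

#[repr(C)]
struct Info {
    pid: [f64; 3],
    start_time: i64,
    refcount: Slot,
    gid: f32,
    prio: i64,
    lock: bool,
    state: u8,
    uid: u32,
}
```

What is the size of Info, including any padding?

72 bytes

Slot: 0..8  layer  (8B, 8-aligned); 8..12  height  (4B, 4-aligned); 12..16  depth  (4B, 4-aligned); sizeof = 16, alignof = 8
0..24  pid  (24B, 8-aligned)
24..32  start_time  (8B, 8-aligned)
32..48  refcount  (16B, 8-aligned)
48..52  gid  (4B, 4-aligned)
52..56  -- padding (4B)
56..64  prio  (8B, 8-aligned)
64..65  lock  (1B, 1-aligned)
65..66  state  (1B, 1-aligned)
66..68  -- padding (2B)
68..72  uid  (4B, 4-aligned)
sizeof = 72, alignof = 8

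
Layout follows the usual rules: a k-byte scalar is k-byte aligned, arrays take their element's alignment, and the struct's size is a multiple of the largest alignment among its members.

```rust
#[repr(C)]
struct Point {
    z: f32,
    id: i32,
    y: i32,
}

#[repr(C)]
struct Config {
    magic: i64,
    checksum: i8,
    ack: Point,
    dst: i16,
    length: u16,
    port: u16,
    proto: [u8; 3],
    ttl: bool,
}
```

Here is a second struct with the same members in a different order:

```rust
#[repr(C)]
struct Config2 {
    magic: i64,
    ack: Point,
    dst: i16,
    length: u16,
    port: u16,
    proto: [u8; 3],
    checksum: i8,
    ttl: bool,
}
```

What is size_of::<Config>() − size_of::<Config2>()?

Point: 0..4  z  (4B, 4-aligned); 4..8  id  (4B, 4-aligned); 8..12  y  (4B, 4-aligned); sizeof = 12, alignof = 4
0..8  magic  (8B, 8-aligned)
8..9  checksum  (1B, 1-aligned)
9..12  -- padding (3B)
12..24  ack  (12B, 4-aligned)
24..26  dst  (2B, 2-aligned)
26..28  length  (2B, 2-aligned)
28..30  port  (2B, 2-aligned)
30..33  proto  (3B, 1-aligned)
33..34  ttl  (1B, 1-aligned)
34..40  -- tail padding (6B)
sizeof = 40, alignof = 8
— Config2 —
0..8  magic  (8B, 8-aligned)
8..20  ack  (12B, 4-aligned)
20..22  dst  (2B, 2-aligned)
22..24  length  (2B, 2-aligned)
24..26  port  (2B, 2-aligned)
26..29  proto  (3B, 1-aligned)
29..30  checksum  (1B, 1-aligned)
30..31  ttl  (1B, 1-aligned)
31..32  -- tail padding (1B)
sizeof = 32, alignof = 8
40 − 32 = 8

8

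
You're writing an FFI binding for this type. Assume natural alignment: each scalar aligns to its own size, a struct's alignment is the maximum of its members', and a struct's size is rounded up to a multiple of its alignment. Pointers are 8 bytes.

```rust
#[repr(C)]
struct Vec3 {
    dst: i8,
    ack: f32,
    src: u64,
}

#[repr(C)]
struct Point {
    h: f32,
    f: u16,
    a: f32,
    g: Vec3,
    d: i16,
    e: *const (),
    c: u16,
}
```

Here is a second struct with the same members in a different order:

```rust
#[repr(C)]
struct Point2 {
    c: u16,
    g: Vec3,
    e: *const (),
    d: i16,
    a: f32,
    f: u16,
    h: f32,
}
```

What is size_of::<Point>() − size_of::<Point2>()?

8

Vec3: 0..1  dst  (1B, 1-aligned); 1..4  -- padding (3B); 4..8  ack  (4B, 4-aligned); 8..16  src  (8B, 8-aligned); sizeof = 16, alignof = 8
0..4  h  (4B, 4-aligned)
4..6  f  (2B, 2-aligned)
6..8  -- padding (2B)
8..12  a  (4B, 4-aligned)
12..16  -- padding (4B)
16..32  g  (16B, 8-aligned)
32..34  d  (2B, 2-aligned)
34..40  -- padding (6B)
40..48  e  (8B, 8-aligned)
48..50  c  (2B, 2-aligned)
50..56  -- tail padding (6B)
sizeof = 56, alignof = 8
— Point2 —
0..2  c  (2B, 2-aligned)
2..8  -- padding (6B)
8..24  g  (16B, 8-aligned)
24..32  e  (8B, 8-aligned)
32..34  d  (2B, 2-aligned)
34..36  -- padding (2B)
36..40  a  (4B, 4-aligned)
40..42  f  (2B, 2-aligned)
42..44  -- padding (2B)
44..48  h  (4B, 4-aligned)
sizeof = 48, alignof = 8
56 − 48 = 8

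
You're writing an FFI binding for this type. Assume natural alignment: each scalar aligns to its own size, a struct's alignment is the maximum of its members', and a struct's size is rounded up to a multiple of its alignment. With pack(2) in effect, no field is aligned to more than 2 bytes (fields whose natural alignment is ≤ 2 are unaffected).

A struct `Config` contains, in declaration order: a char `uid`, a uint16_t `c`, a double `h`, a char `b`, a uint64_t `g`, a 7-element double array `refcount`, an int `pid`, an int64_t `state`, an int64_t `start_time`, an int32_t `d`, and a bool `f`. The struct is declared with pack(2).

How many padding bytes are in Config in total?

uid at 0 (size 1, align 1) → ends 1
pad 1 to align 2 for c
c at 2 (size 2, align 2) → ends 4
h at 4 (size 8, align 2) → ends 12
b at 12 (size 1, align 1) → ends 13
pad 1 to align 2 for g
g at 14 (size 8, align 2) → ends 22
refcount at 22 (size 56, align 2) → ends 78
pid at 78 (size 4, align 2) → ends 82
state at 82 (size 8, align 2) → ends 90
start_time at 90 (size 8, align 2) → ends 98
d at 98 (size 4, align 2) → ends 102
f at 102 (size 1, align 1) → ends 103
tail pad 1 to reach multiple of 2
total 104 bytes, alignment 2
data bytes 101, size 104 → padding 3

3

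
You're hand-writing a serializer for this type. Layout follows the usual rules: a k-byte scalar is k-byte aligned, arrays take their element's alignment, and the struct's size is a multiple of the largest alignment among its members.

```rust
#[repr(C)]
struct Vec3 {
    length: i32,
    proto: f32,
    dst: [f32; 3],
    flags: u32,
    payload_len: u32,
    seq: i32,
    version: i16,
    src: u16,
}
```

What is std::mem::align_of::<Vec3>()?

4

member alignments: length=4, proto=4, dst=4, flags=4, payload_len=4, seq=4, version=2, src=2
max = 4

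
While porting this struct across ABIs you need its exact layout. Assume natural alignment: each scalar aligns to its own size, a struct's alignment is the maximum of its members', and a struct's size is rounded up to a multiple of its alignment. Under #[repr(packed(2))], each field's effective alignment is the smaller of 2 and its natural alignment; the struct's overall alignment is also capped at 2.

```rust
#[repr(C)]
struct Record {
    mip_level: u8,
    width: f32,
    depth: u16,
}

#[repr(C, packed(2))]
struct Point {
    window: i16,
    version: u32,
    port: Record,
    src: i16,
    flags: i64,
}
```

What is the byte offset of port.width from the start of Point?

Record: mip_level at 0 (size 1, align 1) → ends 1; pad 3 to align 4 for width; width at 4 (size 4, align 4) → ends 8; depth at 8 (size 2, align 2) → ends 10; tail pad 2 to reach multiple of 4; total 12 bytes, alignment 4
window at 0 (size 2, align 2) → ends 2
version at 2 (size 4, align 2) → ends 6
port at 6 (size 12, align 2) → ends 18
within Record: width at 4
6 + 4 = 10

10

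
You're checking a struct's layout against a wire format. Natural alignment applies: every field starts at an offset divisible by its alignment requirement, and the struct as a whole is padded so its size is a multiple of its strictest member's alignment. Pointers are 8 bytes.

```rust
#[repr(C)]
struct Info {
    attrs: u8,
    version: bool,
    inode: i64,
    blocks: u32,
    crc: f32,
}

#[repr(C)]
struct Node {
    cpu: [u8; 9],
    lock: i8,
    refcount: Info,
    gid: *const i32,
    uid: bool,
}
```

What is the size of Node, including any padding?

Info: attrs at 0 (size 1, align 1) → ends 1; version at 1 (size 1, align 1) → ends 2; pad 6 to align 8 for inode; inode at 8 (size 8, align 8) → ends 16; blocks at 16 (size 4, align 4) → ends 20; crc at 20 (size 4, align 4) → ends 24; total 24 bytes, alignment 8
cpu at 0 (size 9, align 1) → ends 9
lock at 9 (size 1, align 1) → ends 10
pad 6 to align 8 for refcount
refcount at 16 (size 24, align 8) → ends 40
gid at 40 (size 8, align 8) → ends 48
uid at 48 (size 1, align 1) → ends 49
tail pad 7 to reach multiple of 8
total 56 bytes, alignment 8

56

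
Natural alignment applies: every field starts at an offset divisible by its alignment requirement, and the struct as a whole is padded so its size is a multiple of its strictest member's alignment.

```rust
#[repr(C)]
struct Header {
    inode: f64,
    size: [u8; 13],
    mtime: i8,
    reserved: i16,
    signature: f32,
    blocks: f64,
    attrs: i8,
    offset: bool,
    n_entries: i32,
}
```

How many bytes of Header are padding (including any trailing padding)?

@0: inode [8B, align 8] → 8
@8: size [13B, align 1] → 21
@21: mtime [1B, align 1] → 22
@22: reserved [2B, align 2] → 24
@24: signature [4B, align 4] → 28
+4 pad (align 8)
@32: blocks [8B, align 8] → 40
@40: attrs [1B, align 1] → 41
@41: offset [1B, align 1] → 42
+2 pad (align 4)
@44: n_entries [4B, align 4] → 48
size 48, align 8
data bytes 42, size 48 → padding 6

6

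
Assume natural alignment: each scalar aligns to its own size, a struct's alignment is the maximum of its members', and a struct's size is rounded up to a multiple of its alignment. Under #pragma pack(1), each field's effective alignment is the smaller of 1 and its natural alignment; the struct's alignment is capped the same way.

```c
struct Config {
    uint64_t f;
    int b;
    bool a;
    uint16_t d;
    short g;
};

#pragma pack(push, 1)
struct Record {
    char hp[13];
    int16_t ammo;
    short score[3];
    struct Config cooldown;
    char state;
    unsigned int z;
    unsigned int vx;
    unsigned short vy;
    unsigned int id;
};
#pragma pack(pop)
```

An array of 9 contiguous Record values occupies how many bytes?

540

Config: @0: f [8B, align 8] → 8; @8: b [4B, align 4] → 12; @12: a [1B, align 1] → 13; +1 pad (align 2); @14: d [2B, align 2] → 16; @16: g [2B, align 2] → 18; +6 tail pad (align 8); size 24, align 8
@0: hp [13B, align 1] → 13
@13: ammo [2B, align 1] → 15
@15: score [6B, align 1] → 21
@21: cooldown [24B, align 1] → 45
@45: state [1B, align 1] → 46
@46: z [4B, align 1] → 50
@50: vx [4B, align 1] → 54
@54: vy [2B, align 1] → 56
@56: id [4B, align 1] → 60
size 60, align 1
array of 9: 9 × 60 = 540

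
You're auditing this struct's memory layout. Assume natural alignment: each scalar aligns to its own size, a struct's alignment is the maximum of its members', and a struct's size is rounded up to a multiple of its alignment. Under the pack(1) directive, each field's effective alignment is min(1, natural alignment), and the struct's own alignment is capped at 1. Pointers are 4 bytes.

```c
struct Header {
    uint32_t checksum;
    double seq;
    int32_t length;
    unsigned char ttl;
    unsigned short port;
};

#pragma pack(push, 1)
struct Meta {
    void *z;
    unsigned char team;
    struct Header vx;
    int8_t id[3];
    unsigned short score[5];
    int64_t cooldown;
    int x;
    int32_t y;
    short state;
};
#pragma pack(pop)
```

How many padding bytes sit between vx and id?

Header: 0..4  checksum  (4B, 4-aligned); 4..8  -- padding (4B); 8..16  seq  (8B, 8-aligned); 16..20  length  (4B, 4-aligned); 20..21  ttl  (1B, 1-aligned); 21..22  -- padding (1B); 22..24  port  (2B, 2-aligned); sizeof = 24, alignof = 8
0..4  z  (4B, 1-aligned)
4..5  team  (1B, 1-aligned)
5..29  vx  (24B, 1-aligned)
29..32  id  (3B, 1-aligned)

0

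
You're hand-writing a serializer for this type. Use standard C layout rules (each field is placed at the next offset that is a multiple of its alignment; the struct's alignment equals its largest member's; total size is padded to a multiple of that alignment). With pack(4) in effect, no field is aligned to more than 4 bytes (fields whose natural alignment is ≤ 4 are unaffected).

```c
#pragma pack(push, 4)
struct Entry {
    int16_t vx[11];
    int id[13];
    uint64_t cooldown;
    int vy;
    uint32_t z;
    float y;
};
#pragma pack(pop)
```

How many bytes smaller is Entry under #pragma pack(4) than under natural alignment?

8

natural layout:
  @0: vx [22B, align 2] → 22
  +2 pad (align 4)
  @24: id [52B, align 4] → 76
  +4 pad (align 8)
  @80: cooldown [8B, align 8] → 88
  @88: vy [4B, align 4] → 92
  @92: z [4B, align 4] → 96
  @96: y [4B, align 4] → 100
  +4 tail pad (align 8)
  size 104, align 8
packed(4) layout:
  @0: vx [22B, align 2] → 22
  +2 pad (align 4)
  @24: id [52B, align 4] → 76
  @76: cooldown [8B, align 4] → 84
  @84: vy [4B, align 4] → 88
  @88: z [4B, align 4] → 92
  @92: y [4B, align 4] → 96
  size 96, align 4
104 − 96 = 8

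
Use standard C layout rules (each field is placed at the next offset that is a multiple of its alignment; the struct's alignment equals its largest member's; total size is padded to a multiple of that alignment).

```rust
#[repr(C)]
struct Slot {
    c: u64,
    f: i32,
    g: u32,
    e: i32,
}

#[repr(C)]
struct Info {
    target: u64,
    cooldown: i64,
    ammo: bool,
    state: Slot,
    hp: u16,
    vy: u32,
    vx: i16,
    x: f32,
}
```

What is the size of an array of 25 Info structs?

1600

Slot: @0: c [8B, align 8] → 8; @8: f [4B, align 4] → 12; @12: g [4B, align 4] → 16; @16: e [4B, align 4] → 20; +4 tail pad (align 8); size 24, align 8
@0: target [8B, align 8] → 8
@8: cooldown [8B, align 8] → 16
@16: ammo [1B, align 1] → 17
+7 pad (align 8)
@24: state [24B, align 8] → 48
@48: hp [2B, align 2] → 50
+2 pad (align 4)
@52: vy [4B, align 4] → 56
@56: vx [2B, align 2] → 58
+2 pad (align 4)
@60: x [4B, align 4] → 64
size 64, align 8
array of 25: 25 × 64 = 1600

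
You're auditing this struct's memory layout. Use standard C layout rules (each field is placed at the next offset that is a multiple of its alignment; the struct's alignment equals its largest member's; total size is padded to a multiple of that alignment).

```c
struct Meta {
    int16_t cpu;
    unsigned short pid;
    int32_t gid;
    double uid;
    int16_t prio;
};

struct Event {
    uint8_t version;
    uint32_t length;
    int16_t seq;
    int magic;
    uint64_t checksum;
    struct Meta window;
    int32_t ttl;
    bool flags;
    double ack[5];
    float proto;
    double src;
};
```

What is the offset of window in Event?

24

Meta: @0: cpu [2B, align 2] → 2; @2: pid [2B, align 2] → 4; @4: gid [4B, align 4] → 8; @8: uid [8B, align 8] → 16; @16: prio [2B, align 2] → 18; +6 tail pad (align 8); size 24, align 8
@0: version [1B, align 1] → 1
+3 pad (align 4)
@4: length [4B, align 4] → 8
@8: seq [2B, align 2] → 10
+2 pad (align 4)
@12: magic [4B, align 4] → 16
@16: checksum [8B, align 8] → 24
@24: window [24B, align 8] → 48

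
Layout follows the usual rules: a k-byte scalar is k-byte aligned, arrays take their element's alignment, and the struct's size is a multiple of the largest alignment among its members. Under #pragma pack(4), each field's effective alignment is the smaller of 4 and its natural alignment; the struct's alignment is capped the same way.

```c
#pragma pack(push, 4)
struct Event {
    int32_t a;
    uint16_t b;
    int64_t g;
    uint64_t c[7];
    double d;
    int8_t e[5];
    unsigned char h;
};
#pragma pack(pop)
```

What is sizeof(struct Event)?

a at 0 (size 4, align 4) → ends 4
b at 4 (size 2, align 2) → ends 6
pad 2 to align 4 for g
g at 8 (size 8, align 4) → ends 16
c at 16 (size 56, align 4) → ends 72
d at 72 (size 8, align 4) → ends 80
e at 80 (size 5, align 1) → ends 85
h at 85 (size 1, align 1) → ends 86
tail pad 2 to reach multiple of 4
total 88 bytes, alignment 4

88 bytes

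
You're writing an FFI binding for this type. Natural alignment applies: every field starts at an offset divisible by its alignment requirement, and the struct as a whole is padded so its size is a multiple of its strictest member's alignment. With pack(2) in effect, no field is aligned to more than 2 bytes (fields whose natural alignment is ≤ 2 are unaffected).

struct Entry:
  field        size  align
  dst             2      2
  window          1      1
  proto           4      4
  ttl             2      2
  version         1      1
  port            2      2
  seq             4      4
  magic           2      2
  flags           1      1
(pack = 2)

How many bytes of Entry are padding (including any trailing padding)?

3

dst at 0 (size 2, align 2) → ends 2
window at 2 (size 1, align 1) → ends 3
pad 1 to align 2 for proto
proto at 4 (size 4, align 2) → ends 8
ttl at 8 (size 2, align 2) → ends 10
version at 10 (size 1, align 1) → ends 11
pad 1 to align 2 for port
port at 12 (size 2, align 2) → ends 14
seq at 14 (size 4, align 2) → ends 18
magic at 18 (size 2, align 2) → ends 20
flags at 20 (size 1, align 1) → ends 21
tail pad 1 to reach multiple of 2
total 22 bytes, alignment 2
data bytes 19, size 22 → padding 3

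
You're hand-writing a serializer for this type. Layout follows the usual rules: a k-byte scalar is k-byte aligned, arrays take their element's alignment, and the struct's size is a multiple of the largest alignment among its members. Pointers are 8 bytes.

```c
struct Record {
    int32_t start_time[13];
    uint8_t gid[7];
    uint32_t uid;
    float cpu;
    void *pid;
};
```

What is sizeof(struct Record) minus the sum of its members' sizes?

start_time at 0 (size 52, align 4) → ends 52
gid at 52 (size 7, align 1) → ends 59
pad 1 to align 4 for uid
uid at 60 (size 4, align 4) → ends 64
cpu at 64 (size 4, align 4) → ends 68
pad 4 to align 8 for pid
pid at 72 (size 8, align 8) → ends 80
total 80 bytes, alignment 8
data bytes 75, size 80 → padding 5

5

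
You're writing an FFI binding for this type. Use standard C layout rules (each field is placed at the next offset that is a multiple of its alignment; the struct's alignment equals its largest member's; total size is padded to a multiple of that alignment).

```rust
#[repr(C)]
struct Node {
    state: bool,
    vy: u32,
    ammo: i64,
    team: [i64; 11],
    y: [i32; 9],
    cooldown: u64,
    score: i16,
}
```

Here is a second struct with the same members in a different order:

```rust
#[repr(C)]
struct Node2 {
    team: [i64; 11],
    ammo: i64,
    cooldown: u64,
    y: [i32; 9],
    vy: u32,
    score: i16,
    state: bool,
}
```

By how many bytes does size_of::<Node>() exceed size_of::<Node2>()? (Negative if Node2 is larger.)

0..1  state  (1B, 1-aligned)
1..4  -- padding (3B)
4..8  vy  (4B, 4-aligned)
8..16  ammo  (8B, 8-aligned)
16..104  team  (88B, 8-aligned)
104..140  y  (36B, 4-aligned)
140..144  -- padding (4B)
144..152  cooldown  (8B, 8-aligned)
152..154  score  (2B, 2-aligned)
154..160  -- tail padding (6B)
sizeof = 160, alignof = 8
— Node2 —
0..88  team  (88B, 8-aligned)
88..96  ammo  (8B, 8-aligned)
96..104  cooldown  (8B, 8-aligned)
104..140  y  (36B, 4-aligned)
140..144  vy  (4B, 4-aligned)
144..146  score  (2B, 2-aligned)
146..147  state  (1B, 1-aligned)
147..152  -- tail padding (5B)
sizeof = 152, alignof = 8
160 − 152 = 8

8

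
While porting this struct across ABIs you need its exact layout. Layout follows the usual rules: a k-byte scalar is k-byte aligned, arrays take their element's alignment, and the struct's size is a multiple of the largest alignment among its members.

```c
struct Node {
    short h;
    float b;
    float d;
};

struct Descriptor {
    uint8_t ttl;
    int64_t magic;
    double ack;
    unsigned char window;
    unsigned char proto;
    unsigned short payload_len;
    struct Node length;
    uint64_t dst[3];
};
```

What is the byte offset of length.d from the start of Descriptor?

Node: @0: h [2B, align 2] → 2; +2 pad (align 4); @4: b [4B, align 4] → 8; @8: d [4B, align 4] → 12; size 12, align 4
@0: ttl [1B, align 1] → 1
+7 pad (align 8)
@8: magic [8B, align 8] → 16
@16: ack [8B, align 8] → 24
@24: window [1B, align 1] → 25
@25: proto [1B, align 1] → 26
@26: payload_len [2B, align 2] → 28
@28: length [12B, align 4] → 40
within Node: d at 8
28 + 8 = 36

36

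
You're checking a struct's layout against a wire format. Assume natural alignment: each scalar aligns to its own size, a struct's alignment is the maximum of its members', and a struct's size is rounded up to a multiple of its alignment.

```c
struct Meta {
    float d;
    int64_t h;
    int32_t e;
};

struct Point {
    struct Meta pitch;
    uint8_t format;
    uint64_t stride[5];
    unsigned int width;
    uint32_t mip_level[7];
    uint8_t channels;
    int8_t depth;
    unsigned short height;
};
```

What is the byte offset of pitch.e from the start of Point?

Meta: @0: d [4B, align 4] → 4; +4 pad (align 8); @8: h [8B, align 8] → 16; @16: e [4B, align 4] → 20; +4 tail pad (align 8); size 24, align 8
@0: pitch [24B, align 8] → 24
within Meta: e at 16
0 + 16 = 16

16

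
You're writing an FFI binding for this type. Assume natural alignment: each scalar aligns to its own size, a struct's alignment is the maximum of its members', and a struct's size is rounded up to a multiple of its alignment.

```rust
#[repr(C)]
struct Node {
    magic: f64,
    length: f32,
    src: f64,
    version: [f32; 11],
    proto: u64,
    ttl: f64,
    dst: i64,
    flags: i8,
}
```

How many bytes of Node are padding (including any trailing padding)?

magic at 0 (size 8, align 8) → ends 8
length at 8 (size 4, align 4) → ends 12
pad 4 to align 8 for src
src at 16 (size 8, align 8) → ends 24
version at 24 (size 44, align 4) → ends 68
pad 4 to align 8 for proto
proto at 72 (size 8, align 8) → ends 80
ttl at 80 (size 8, align 8) → ends 88
dst at 88 (size 8, align 8) → ends 96
flags at 96 (size 1, align 1) → ends 97
tail pad 7 to reach multiple of 8
total 104 bytes, alignment 8
data bytes 89, size 104 → padding 15

15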